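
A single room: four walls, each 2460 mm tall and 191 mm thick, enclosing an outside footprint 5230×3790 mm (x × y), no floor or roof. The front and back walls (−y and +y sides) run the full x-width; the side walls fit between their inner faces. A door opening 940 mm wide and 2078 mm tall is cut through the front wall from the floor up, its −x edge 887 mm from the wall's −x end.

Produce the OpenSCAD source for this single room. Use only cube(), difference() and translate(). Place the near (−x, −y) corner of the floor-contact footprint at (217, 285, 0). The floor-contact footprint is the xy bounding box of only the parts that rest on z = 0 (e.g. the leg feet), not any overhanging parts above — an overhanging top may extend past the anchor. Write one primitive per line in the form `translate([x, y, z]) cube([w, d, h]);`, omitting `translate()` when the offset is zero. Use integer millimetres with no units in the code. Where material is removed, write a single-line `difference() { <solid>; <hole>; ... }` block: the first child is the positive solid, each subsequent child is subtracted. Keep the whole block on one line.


difference() { translate([217, 285, 0]) cube([5230, 191, 2460]); translate([1104, 285, 0]) cube([940, 191, 2078]); }
translate([217, 3884, 0]) cube([5230, 191, 2460]);
translate([217, 476, 0]) cube([191, 3408, 2460]);
translate([5256, 476, 0]) cube([191, 3408, 2460]);


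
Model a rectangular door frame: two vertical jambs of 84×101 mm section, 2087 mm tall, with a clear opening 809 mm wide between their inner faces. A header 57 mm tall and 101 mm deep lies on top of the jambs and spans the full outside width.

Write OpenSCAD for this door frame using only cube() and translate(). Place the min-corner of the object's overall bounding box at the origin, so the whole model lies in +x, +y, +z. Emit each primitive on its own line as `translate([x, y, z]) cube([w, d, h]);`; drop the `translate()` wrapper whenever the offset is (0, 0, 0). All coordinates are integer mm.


cube([84, 101, 2087]);
translate([893, 0, 0]) cube([84, 101, 2087]);
translate([0, 0, 2087]) cube([977, 101, 57]);


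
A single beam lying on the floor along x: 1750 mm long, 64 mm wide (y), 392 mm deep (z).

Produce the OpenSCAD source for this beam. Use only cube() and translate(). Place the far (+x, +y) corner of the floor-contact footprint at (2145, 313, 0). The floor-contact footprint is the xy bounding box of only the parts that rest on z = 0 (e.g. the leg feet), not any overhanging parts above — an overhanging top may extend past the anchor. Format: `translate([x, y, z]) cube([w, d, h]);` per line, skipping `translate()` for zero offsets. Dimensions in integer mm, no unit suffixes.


translate([395, 249, 0]) cube([1750, 64, 392]);


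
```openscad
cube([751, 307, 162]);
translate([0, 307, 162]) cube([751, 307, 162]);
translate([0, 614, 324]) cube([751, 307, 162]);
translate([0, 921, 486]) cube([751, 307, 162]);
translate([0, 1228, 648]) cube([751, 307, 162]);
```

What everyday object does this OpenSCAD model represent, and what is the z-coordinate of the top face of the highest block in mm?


A staircase. The total rise is 810 mm.

5 identical blocks, each offset up and back from the previous — a staircase. Each step is 162 mm tall and there are 5 of them, so the total rise is 5 × 162 = 810 mm.


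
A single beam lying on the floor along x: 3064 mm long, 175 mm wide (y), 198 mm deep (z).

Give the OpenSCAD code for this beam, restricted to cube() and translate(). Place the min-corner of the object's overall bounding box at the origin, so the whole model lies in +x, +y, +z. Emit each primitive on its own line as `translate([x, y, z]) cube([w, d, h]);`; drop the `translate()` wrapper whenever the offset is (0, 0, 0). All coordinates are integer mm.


cube([3064, 175, 198]);


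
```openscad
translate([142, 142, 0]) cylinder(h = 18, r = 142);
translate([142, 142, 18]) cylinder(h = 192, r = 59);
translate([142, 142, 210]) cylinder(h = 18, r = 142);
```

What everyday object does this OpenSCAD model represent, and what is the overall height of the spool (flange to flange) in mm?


A spool. The overall height is 228 mm.

Three coaxial cylinders, large–small–large — a spool. Two 18 mm flanges and a 192 mm core give 18 + 192 + 18 = 228 mm.


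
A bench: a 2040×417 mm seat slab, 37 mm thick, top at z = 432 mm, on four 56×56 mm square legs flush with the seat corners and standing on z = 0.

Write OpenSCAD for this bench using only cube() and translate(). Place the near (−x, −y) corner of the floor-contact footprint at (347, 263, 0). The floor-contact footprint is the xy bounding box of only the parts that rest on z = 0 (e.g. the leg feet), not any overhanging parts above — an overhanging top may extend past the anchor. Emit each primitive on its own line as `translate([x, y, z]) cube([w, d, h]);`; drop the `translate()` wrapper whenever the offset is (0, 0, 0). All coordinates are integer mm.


translate([347, 263, 395]) cube([2040, 417, 37]);
translate([347, 263, 0]) cube([56, 56, 395]);
translate([347, 624, 0]) cube([56, 56, 395]);
translate([2331, 263, 0]) cube([56, 56, 395]);
translate([2331, 624, 0]) cube([56, 56, 395]);


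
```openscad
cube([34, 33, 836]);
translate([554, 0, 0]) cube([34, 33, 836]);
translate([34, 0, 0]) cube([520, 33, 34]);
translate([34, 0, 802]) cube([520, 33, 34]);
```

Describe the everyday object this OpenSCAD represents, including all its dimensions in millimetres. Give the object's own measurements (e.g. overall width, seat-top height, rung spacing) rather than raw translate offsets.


A rectangular picture frame lying in the x–z plane (depth along y). The opening is 520 mm wide (x) by 768 mm tall (z), surrounded by a border 34 mm wide on all four sides. The frame is 33 mm deep and is made of two full-height vertical stiles with two horizontal rails fitted between them.


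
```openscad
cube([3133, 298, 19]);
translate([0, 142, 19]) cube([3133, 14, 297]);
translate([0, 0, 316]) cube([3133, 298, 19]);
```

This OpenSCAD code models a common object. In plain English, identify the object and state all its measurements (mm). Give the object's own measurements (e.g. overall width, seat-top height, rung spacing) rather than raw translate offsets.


An I-beam lying along x, 3133 mm long. Overall section height 335 mm. Two flanges 298 mm wide (y) and 19 mm thick, one on the floor and one at the top; a web 14 mm thick runs between them, centred on the flange width.


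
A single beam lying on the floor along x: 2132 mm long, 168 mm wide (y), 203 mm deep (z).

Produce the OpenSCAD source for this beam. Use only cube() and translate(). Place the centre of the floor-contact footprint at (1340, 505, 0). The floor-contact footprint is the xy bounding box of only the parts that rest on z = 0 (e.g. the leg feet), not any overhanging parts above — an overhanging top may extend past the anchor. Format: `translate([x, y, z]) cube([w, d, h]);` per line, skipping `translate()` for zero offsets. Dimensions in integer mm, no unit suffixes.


translate([274, 421, 0]) cube([2132, 168, 203]);


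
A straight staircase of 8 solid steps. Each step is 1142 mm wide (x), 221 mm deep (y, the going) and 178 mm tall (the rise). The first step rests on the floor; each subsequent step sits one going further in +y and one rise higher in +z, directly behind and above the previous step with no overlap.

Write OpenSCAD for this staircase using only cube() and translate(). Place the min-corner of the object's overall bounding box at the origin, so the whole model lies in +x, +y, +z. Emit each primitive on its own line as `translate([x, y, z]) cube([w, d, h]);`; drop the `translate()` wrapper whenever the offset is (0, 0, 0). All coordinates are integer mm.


cube([1142, 221, 178]);
translate([0, 221, 178]) cube([1142, 221, 178]);
translate([0, 442, 356]) cube([1142, 221, 178]);
translate([0, 663, 534]) cube([1142, 221, 178]);
translate([0, 884, 712]) cube([1142, 221, 178]);
translate([0, 1105, 890]) cube([1142, 221, 178]);
translate([0, 1326, 1068]) cube([1142, 221, 178]);
translate([0, 1547, 1246]) cube([1142, 221, 178]);


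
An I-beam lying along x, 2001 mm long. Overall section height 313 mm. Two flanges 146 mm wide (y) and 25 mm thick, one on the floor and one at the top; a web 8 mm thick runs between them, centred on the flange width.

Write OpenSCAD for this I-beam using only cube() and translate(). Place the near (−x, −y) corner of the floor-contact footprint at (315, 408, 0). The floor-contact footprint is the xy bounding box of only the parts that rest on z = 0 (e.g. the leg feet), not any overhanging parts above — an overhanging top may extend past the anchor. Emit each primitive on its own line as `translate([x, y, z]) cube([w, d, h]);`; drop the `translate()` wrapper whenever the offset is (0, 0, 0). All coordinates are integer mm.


translate([315, 408, 0]) cube([2001, 146, 25]);
translate([315, 477, 25]) cube([2001, 8, 263]);
translate([315, 408, 288]) cube([2001, 146, 25]);


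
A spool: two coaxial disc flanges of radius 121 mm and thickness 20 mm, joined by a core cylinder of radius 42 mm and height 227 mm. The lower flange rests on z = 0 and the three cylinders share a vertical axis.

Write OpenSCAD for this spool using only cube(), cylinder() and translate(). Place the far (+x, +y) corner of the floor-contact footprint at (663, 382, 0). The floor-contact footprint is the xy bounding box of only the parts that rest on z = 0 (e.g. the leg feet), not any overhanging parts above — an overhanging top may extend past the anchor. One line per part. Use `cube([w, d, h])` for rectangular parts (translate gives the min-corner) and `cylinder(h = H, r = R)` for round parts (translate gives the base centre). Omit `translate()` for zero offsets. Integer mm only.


translate([542, 261, 0]) cylinder(h = 20, r = 121);
translate([542, 261, 20]) cylinder(h = 227, r = 42);
translate([542, 261, 247]) cylinder(h = 20, r = 121);


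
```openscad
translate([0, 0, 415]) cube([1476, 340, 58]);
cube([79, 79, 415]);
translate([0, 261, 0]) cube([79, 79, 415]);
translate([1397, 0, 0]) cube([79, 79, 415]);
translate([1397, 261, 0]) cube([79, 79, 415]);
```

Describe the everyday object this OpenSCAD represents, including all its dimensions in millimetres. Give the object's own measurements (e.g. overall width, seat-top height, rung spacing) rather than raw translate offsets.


A bench: a 1476×340 mm seat slab, 58 mm thick, top at z = 473 mm, on four 79×79 mm square legs flush with the seat corners and standing on z = 0.


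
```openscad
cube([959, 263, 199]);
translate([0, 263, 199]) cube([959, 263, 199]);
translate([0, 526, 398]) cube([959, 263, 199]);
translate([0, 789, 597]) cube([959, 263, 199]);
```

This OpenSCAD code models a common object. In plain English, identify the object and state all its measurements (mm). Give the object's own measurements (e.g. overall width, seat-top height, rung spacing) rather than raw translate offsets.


A straight staircase of 4 solid steps. Each step is 959 mm wide (x), 263 mm deep (y, the going) and 199 mm tall (the rise). The first step rests on the floor; each subsequent step sits one going further in +y and one rise higher in +z, directly behind and above the previous step with no overlap.


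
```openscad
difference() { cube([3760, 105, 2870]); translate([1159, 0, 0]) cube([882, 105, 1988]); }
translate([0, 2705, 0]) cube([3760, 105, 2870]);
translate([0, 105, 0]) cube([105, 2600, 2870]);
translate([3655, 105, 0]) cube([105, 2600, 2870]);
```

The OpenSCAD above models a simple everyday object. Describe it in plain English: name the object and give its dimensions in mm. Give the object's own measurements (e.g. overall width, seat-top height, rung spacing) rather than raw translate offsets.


A single room: four walls, each 2870 mm tall and 105 mm thick, enclosing an outside footprint 3760×2810 mm (x × y), no floor or roof. The front and back walls (−y and +y sides) run the full x-width; the side walls fit between their inner faces. A door opening 882 mm wide and 1988 mm tall is cut through the front wall from the floor up, its −x edge 1159 mm from the wall's −x end.


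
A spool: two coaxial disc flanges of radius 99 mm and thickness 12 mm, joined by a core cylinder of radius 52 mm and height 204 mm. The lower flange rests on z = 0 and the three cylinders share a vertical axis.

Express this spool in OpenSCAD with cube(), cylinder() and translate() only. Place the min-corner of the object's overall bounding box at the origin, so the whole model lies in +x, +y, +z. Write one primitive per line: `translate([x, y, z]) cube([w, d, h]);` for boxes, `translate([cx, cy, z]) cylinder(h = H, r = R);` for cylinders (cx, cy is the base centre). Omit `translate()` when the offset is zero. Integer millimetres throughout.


translate([99, 99, 0]) cylinder(h = 12, r = 99);
translate([99, 99, 12]) cylinder(h = 204, r = 52);
translate([99, 99, 216]) cylinder(h = 12, r = 99);


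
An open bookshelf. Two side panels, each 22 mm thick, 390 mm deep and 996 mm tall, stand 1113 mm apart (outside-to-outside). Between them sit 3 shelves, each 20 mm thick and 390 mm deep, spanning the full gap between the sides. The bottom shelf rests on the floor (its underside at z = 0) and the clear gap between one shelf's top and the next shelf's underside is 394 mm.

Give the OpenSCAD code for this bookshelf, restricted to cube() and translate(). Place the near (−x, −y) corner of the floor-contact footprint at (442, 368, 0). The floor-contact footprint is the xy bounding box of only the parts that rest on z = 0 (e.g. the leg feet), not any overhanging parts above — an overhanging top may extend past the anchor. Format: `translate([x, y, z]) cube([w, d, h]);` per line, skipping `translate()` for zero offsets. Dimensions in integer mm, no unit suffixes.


translate([442, 368, 0]) cube([22, 390, 996]);
translate([1533, 368, 0]) cube([22, 390, 996]);
translate([464, 368, 0]) cube([1069, 390, 20]);
translate([464, 368, 414]) cube([1069, 390, 20]);
translate([464, 368, 828]) cube([1069, 390, 20]);


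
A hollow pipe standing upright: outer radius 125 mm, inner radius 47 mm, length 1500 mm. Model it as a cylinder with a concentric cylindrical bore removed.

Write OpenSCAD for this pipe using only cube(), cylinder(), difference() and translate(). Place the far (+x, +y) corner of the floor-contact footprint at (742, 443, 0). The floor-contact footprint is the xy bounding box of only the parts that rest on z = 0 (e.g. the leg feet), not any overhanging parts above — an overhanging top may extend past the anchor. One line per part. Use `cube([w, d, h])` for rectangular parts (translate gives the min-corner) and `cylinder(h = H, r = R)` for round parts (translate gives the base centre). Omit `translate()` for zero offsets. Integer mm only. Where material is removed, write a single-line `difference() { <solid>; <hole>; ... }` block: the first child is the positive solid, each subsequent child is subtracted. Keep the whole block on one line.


difference() { translate([617, 318, 0]) cylinder(h = 1500, r = 125); translate([617, 318, 0]) cylinder(h = 1500, r = 47); }


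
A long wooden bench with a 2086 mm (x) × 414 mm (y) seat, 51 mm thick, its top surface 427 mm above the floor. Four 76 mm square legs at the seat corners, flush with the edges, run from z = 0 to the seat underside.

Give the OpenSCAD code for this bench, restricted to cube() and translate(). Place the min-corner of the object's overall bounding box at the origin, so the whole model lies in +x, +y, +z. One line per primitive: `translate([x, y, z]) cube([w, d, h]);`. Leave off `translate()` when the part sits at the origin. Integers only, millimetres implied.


translate([0, 0, 376]) cube([2086, 414, 51]);
cube([76, 76, 376]);
translate([0, 338, 0]) cube([76, 76, 376]);
translate([2010, 0, 0]) cube([76, 76, 376]);
translate([2010, 338, 0]) cube([76, 76, 376]);


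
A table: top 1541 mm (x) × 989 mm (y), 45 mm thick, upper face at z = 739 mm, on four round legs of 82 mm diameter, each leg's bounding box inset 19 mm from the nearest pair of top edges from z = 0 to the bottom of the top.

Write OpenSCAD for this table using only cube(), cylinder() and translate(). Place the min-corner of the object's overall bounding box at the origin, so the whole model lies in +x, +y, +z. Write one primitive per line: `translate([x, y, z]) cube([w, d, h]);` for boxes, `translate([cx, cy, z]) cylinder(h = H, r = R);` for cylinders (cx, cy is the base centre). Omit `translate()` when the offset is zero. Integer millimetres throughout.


translate([0, 0, 694]) cube([1541, 989, 45]);
translate([60, 60, 0]) cylinder(h = 694, r = 41);
translate([1481, 60, 0]) cylinder(h = 694, r = 41);
translate([60, 929, 0]) cylinder(h = 694, r = 41);
translate([1481, 929, 0]) cylinder(h = 694, r = 41);


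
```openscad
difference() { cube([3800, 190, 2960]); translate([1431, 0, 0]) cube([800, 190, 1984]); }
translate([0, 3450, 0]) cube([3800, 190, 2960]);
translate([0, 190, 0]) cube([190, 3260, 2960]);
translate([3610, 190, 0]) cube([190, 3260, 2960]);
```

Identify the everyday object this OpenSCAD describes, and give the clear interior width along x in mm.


A single room. The interior width is 3420 mm.

Four walls enclosing a rectangle with a door in the front wall — a room. Outside width 3800 minus two 190 mm walls gives 3420 mm.


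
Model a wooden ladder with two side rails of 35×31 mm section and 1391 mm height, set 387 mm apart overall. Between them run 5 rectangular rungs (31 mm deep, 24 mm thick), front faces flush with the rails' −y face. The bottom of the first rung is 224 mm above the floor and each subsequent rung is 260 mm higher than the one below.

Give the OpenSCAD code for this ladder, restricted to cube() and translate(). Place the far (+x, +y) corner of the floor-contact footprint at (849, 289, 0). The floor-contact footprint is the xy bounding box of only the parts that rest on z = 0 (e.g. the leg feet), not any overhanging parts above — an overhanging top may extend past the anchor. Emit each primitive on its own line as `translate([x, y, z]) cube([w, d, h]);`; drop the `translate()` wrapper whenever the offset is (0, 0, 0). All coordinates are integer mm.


translate([462, 258, 0]) cube([35, 31, 1391]);
translate([814, 258, 0]) cube([35, 31, 1391]);
translate([497, 258, 224]) cube([317, 31, 24]);
translate([497, 258, 484]) cube([317, 31, 24]);
translate([497, 258, 744]) cube([317, 31, 24]);
translate([497, 258, 1004]) cube([317, 31, 24]);
translate([497, 258, 1264]) cube([317, 31, 24]);


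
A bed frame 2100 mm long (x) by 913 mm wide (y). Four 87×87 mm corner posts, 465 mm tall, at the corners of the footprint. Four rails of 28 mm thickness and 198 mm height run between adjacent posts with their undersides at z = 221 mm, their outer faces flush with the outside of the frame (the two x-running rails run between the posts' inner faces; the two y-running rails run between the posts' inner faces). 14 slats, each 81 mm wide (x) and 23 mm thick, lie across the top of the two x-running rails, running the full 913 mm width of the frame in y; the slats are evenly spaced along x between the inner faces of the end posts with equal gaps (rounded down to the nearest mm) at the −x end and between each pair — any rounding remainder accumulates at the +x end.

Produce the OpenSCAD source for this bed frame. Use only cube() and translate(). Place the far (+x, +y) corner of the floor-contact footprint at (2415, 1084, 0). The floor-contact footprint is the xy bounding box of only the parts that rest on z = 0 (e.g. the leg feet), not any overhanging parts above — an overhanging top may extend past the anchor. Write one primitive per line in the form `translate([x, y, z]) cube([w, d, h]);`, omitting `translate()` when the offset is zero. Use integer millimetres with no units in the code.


translate([315, 171, 0]) cube([87, 87, 465]);
translate([315, 997, 0]) cube([87, 87, 465]);
translate([2328, 171, 0]) cube([87, 87, 465]);
translate([2328, 997, 0]) cube([87, 87, 465]);
translate([402, 171, 221]) cube([1926, 28, 198]);
translate([402, 1056, 221]) cube([1926, 28, 198]);
translate([315, 258, 221]) cube([28, 739, 198]);
translate([2387, 258, 221]) cube([28, 739, 198]);
translate([454, 171, 419]) cube([81, 913, 23]);
translate([587, 171, 419]) cube([81, 913, 23]);
translate([720, 171, 419]) cube([81, 913, 23]);
translate([853, 171, 419]) cube([81, 913, 23]);
translate([986, 171, 419]) cube([81, 913, 23]);
translate([1119, 171, 419]) cube([81, 913, 23]);
translate([1252, 171, 419]) cube([81, 913, 23]);
translate([1385, 171, 419]) cube([81, 913, 23]);
translate([1518, 171, 419]) cube([81, 913, 23]);
translate([1651, 171, 419]) cube([81, 913, 23]);
translate([1784, 171, 419]) cube([81, 913, 23]);
translate([1917, 171, 419]) cube([81, 913, 23]);
translate([2050, 171, 419]) cube([81, 913, 23]);
translate([2183, 171, 419]) cube([81, 913, 23]);


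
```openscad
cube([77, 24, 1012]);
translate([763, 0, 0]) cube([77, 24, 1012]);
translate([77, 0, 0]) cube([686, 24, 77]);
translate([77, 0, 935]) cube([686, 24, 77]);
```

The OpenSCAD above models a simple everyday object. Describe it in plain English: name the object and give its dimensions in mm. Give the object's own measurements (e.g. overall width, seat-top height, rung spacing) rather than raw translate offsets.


A rectangular picture frame lying in the x–z plane (depth along y). The opening is 686 mm wide (x) by 858 mm tall (z), surrounded by a border 77 mm wide on all four sides. The frame is 24 mm deep and is made of two full-height vertical stiles with two horizontal rails fitted between them.


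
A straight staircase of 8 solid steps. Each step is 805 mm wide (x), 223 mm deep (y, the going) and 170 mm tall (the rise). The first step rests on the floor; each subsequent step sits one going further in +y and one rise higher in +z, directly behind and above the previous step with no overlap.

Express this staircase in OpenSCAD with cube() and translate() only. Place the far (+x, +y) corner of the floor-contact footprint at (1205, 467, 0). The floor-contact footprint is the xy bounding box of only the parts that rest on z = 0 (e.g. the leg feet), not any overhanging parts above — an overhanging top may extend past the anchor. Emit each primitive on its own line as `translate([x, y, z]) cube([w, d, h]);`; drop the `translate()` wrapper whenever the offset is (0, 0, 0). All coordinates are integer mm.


translate([400, 244, 0]) cube([805, 223, 170]);
translate([400, 467, 170]) cube([805, 223, 170]);
translate([400, 690, 340]) cube([805, 223, 170]);
translate([400, 913, 510]) cube([805, 223, 170]);
translate([400, 1136, 680]) cube([805, 223, 170]);
translate([400, 1359, 850]) cube([805, 223, 170]);
translate([400, 1582, 1020]) cube([805, 223, 170]);
translate([400, 1805, 1190]) cube([805, 223, 170]);


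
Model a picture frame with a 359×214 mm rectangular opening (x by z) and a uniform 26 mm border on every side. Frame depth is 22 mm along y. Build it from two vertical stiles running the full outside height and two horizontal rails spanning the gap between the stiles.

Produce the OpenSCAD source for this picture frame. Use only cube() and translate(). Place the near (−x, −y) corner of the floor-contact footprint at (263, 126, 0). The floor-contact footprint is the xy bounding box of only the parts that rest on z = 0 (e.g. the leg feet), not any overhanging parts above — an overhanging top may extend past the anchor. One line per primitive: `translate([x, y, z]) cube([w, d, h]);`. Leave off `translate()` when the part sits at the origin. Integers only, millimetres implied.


translate([263, 126, 0]) cube([26, 22, 266]);
translate([648, 126, 0]) cube([26, 22, 266]);
translate([289, 126, 0]) cube([359, 22, 26]);
translate([289, 126, 240]) cube([359, 22, 26]);


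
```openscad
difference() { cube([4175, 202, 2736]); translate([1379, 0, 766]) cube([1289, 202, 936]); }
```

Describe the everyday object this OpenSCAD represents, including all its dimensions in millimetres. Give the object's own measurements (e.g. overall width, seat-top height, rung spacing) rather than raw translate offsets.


A wall 4175 mm long (x), 202 mm thick (y), 2736 mm tall, with a rectangular window opening cut through it. The opening is 1289 mm wide and 936 mm tall; its sill is at z = 766 mm and its near (−x) edge is 1379 mm from the wall's −x end. The opening passes through the full wall thickness.


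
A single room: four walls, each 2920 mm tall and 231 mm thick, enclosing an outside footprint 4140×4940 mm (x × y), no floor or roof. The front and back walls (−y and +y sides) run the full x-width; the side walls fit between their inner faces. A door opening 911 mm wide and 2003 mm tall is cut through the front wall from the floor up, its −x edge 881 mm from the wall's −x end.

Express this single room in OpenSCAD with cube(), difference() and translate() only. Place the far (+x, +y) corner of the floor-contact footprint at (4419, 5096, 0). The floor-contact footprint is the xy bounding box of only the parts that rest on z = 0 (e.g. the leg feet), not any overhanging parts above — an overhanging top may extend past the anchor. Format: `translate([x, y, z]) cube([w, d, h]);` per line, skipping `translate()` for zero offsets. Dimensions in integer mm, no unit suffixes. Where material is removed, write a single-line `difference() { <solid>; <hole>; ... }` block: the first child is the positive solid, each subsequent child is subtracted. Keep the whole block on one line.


difference() { translate([279, 156, 0]) cube([4140, 231, 2920]); translate([1160, 156, 0]) cube([911, 231, 2003]); }
translate([279, 4865, 0]) cube([4140, 231, 2920]);
translate([279, 387, 0]) cube([231, 4478, 2920]);
translate([4188, 387, 0]) cube([231, 4478, 2920]);


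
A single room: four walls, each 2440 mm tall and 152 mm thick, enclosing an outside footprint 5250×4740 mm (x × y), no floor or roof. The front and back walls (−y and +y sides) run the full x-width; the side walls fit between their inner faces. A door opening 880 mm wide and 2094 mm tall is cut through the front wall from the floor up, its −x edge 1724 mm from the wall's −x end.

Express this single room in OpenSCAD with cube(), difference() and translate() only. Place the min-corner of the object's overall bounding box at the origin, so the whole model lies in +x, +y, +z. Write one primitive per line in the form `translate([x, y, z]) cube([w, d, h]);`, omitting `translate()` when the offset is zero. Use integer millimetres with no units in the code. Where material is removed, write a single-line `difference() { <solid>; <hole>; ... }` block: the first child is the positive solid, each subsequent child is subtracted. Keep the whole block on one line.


difference() { cube([5250, 152, 2440]); translate([1724, 0, 0]) cube([880, 152, 2094]); }
translate([0, 4588, 0]) cube([5250, 152, 2440]);
translate([0, 152, 0]) cube([152, 4436, 2440]);
translate([5098, 152, 0]) cube([152, 4436, 2440]);


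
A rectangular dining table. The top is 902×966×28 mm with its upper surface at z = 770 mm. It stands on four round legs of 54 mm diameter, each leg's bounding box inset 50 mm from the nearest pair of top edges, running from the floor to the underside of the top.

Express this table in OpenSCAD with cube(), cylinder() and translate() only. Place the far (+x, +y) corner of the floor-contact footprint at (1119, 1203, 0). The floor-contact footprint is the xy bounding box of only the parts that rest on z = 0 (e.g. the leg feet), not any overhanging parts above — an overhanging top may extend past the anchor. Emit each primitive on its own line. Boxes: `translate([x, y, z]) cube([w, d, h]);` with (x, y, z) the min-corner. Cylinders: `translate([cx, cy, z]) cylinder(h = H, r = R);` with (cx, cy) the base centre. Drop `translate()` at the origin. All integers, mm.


translate([267, 287, 742]) cube([902, 966, 28]);
translate([344, 364, 0]) cylinder(h = 742, r = 27);
translate([1092, 364, 0]) cylinder(h = 742, r = 27);
translate([344, 1176, 0]) cylinder(h = 742, r = 27);
translate([1092, 1176, 0]) cylinder(h = 742, r = 27);


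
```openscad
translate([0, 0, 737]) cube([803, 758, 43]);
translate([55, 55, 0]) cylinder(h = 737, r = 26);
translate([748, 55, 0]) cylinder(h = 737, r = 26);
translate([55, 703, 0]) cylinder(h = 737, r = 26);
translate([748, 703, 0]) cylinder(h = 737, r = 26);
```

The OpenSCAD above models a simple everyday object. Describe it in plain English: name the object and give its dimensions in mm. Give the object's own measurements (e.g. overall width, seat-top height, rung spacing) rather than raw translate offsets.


A table: top 803 mm (x) × 758 mm (y), 43 mm thick, upper face at z = 780 mm, on four round legs of 52 mm diameter, each leg's bounding box inset 29 mm from the nearest pair of top edges from z = 0 to the bottom of the top.


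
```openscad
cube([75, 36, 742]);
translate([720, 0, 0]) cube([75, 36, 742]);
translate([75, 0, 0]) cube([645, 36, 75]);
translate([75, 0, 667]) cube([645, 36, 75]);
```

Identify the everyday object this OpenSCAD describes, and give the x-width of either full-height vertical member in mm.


A picture frame. The border width is 75 mm.

Four thin pieces enclosing a rectangular opening — a picture frame. The two full-height stiles are 742 mm tall; the top rail sits at z = 667 and is 75 mm tall, so the border above the opening is 742 − 667 = 75 mm, matching the stile x-width.


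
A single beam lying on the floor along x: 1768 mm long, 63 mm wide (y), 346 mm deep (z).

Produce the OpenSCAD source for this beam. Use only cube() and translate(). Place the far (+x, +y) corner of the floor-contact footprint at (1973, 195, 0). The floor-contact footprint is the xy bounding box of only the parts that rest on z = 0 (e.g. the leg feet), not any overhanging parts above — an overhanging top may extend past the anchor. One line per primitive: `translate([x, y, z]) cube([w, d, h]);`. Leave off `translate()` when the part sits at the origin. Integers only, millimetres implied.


translate([205, 132, 0]) cube([1768, 63, 346]);


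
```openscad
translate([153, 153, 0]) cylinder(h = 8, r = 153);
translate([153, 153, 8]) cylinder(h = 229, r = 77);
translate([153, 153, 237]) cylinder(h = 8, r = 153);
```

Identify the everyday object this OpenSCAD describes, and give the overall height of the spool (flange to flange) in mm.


A spool. The overall height is 245 mm.

Three coaxial cylinders, large–small–large — a spool. Two 8 mm flanges and a 229 mm core give 8 + 229 + 8 = 245 mm.


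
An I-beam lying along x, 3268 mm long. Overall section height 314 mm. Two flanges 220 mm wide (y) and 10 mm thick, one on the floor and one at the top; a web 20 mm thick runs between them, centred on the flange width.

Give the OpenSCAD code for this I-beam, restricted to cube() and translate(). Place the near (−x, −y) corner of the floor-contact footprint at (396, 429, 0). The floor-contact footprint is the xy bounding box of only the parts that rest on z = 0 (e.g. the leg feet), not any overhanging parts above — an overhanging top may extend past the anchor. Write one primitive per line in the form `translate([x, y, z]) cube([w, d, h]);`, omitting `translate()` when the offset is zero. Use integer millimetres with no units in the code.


translate([396, 429, 0]) cube([3268, 220, 10]);
translate([396, 529, 10]) cube([3268, 20, 294]);
translate([396, 429, 304]) cube([3268, 220, 10]);


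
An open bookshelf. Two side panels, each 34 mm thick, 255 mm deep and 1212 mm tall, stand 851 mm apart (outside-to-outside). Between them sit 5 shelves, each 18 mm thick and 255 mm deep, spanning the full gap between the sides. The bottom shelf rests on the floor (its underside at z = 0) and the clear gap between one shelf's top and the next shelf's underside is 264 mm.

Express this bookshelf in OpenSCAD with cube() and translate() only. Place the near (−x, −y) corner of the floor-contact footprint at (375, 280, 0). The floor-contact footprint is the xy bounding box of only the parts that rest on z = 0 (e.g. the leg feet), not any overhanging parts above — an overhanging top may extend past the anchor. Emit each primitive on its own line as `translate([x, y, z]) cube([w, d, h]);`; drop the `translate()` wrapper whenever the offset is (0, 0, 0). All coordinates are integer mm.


translate([375, 280, 0]) cube([34, 255, 1212]);
translate([1192, 280, 0]) cube([34, 255, 1212]);
translate([409, 280, 0]) cube([783, 255, 18]);
translate([409, 280, 282]) cube([783, 255, 18]);
translate([409, 280, 564]) cube([783, 255, 18]);
translate([409, 280, 846]) cube([783, 255, 18]);
translate([409, 280, 1128]) cube([783, 255, 18]);


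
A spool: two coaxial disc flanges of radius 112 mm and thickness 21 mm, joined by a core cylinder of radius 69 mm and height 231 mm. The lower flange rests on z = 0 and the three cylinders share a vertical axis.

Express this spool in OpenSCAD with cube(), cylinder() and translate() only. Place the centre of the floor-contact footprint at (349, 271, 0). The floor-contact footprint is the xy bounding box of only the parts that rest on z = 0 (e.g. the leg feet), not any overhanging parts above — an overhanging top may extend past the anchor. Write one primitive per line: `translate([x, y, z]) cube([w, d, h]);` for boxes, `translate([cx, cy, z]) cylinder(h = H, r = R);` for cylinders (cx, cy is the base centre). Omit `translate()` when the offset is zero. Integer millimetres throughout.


translate([349, 271, 0]) cylinder(h = 21, r = 112);
translate([349, 271, 21]) cylinder(h = 231, r = 69);
translate([349, 271, 252]) cylinder(h = 21, r = 112);


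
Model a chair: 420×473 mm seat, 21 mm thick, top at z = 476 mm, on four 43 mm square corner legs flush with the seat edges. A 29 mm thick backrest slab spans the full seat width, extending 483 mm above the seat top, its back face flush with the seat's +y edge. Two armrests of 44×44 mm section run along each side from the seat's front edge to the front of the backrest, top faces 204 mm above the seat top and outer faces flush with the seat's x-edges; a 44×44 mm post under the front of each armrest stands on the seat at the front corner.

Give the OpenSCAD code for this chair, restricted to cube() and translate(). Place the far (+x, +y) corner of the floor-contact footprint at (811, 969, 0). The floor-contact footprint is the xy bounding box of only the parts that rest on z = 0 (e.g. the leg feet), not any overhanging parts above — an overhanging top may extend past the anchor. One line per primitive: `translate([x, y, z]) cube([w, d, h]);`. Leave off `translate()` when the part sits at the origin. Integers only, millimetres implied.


translate([391, 496, 455]) cube([420, 473, 21]);
translate([391, 496, 0]) cube([43, 43, 455]);
translate([768, 496, 0]) cube([43, 43, 455]);
translate([391, 926, 0]) cube([43, 43, 455]);
translate([768, 926, 0]) cube([43, 43, 455]);
translate([391, 940, 476]) cube([420, 29, 483]);
translate([391, 496, 636]) cube([44, 444, 44]);
translate([767, 496, 636]) cube([44, 444, 44]);
translate([391, 496, 476]) cube([44, 44, 160]);
translate([767, 496, 476]) cube([44, 44, 160]);


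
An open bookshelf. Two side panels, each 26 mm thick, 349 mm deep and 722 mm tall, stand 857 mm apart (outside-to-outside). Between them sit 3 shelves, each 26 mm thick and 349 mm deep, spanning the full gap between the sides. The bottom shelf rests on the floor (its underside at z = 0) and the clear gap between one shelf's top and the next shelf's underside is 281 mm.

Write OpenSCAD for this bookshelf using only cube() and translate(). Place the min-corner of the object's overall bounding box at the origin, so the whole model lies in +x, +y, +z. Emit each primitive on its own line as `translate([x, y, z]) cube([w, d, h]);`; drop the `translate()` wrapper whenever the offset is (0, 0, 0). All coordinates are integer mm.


cube([26, 349, 722]);
translate([831, 0, 0]) cube([26, 349, 722]);
translate([26, 0, 0]) cube([805, 349, 26]);
translate([26, 0, 307]) cube([805, 349, 26]);
translate([26, 0, 614]) cube([805, 349, 26]);


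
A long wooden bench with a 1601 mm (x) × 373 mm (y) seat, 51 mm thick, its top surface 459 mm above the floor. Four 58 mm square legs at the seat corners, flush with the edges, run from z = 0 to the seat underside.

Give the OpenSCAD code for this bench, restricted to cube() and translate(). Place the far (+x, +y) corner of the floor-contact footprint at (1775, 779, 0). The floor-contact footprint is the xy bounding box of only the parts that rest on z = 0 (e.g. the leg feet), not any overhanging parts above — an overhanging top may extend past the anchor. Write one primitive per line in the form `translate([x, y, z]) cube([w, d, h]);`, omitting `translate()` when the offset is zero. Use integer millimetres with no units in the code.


translate([174, 406, 408]) cube([1601, 373, 51]);
translate([174, 406, 0]) cube([58, 58, 408]);
translate([174, 721, 0]) cube([58, 58, 408]);
translate([1717, 406, 0]) cube([58, 58, 408]);
translate([1717, 721, 0]) cube([58, 58, 408]);


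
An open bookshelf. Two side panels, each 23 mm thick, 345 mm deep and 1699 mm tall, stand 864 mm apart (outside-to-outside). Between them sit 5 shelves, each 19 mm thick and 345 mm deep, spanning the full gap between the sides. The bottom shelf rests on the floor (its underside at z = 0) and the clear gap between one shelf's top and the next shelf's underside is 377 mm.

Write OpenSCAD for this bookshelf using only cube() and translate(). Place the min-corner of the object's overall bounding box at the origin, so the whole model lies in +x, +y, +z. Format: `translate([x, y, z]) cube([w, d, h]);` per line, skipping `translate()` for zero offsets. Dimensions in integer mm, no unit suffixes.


cube([23, 345, 1699]);
translate([841, 0, 0]) cube([23, 345, 1699]);
translate([23, 0, 0]) cube([818, 345, 19]);
translate([23, 0, 396]) cube([818, 345, 19]);
translate([23, 0, 792]) cube([818, 345, 19]);
translate([23, 0, 1188]) cube([818, 345, 19]);
translate([23, 0, 1584]) cube([818, 345, 19]);


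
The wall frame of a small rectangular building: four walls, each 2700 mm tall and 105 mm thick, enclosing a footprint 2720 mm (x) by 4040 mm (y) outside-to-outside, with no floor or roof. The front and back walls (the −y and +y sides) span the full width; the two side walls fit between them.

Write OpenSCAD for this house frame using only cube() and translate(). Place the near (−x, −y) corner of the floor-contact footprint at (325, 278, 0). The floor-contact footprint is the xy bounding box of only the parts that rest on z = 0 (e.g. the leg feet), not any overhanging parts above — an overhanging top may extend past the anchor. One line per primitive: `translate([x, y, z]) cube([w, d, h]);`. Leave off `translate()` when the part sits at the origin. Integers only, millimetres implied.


translate([325, 278, 0]) cube([2720, 105, 2700]);
translate([325, 4213, 0]) cube([2720, 105, 2700]);
translate([325, 383, 0]) cube([105, 3830, 2700]);
translate([2940, 383, 0]) cube([105, 3830, 2700]);


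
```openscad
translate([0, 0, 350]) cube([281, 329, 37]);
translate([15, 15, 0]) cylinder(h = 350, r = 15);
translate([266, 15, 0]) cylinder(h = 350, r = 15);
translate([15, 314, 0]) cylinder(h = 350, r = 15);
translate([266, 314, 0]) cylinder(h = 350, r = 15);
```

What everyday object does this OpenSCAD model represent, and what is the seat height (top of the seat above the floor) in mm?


A stool. The seat height is 387 mm.

A 281×329×37 slab at z = 350 on four corner cylinders — a stool. The seat top is 350 + 37 = 387 mm.


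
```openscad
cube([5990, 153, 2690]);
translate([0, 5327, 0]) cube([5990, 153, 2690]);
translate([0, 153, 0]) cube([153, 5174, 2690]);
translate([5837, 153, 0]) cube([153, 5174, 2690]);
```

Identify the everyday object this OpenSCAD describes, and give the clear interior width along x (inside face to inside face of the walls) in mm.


A house (or room) frame. The interior width is 5684 mm.

Four 2690 mm walls enclosing a rectangle with no floor or roof — a room or house frame. Outside width is 5990 mm and wall thickness is 153 mm, so the interior width is 5990 − 2 × 153 = 5684 mm.
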